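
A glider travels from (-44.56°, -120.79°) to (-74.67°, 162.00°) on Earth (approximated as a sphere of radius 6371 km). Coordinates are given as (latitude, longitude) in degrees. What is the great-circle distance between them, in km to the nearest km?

In radians: φ₁ = -0.7777, φ₂ = -1.3032, Δλ = -77.210° = -1.3476 rad.
cos c = sin φ₁ sin φ₂ + cos φ₁ cos φ₂ cos Δλ = (-0.7017)(-0.9644) + (0.7125)(0.2644)(0.2214) = 0.71839,
so c = arccos(0.71839) = 0.76931 rad.
Distance = R·c = 6371 × 0.7693 ≈ 4901 km.

4901 km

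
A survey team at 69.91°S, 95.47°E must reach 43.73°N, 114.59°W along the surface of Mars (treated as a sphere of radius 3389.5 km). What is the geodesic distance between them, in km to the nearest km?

With latitudes φ₁ = -69.910°, φ₂ = 43.730° and longitude difference Δλ = 149.940°:
Haversine: a = sin²(Δφ/2) + cos φ₁ cos φ₂ sin²(Δλ/2) = 0.7005 + (0.3435)(0.7226)(0.9328) = 0.93201.
Central angle c = 2·arcsin(√a) = 2.61401 rad.
Distance = R·c = 3389.5 × 2.6140 ≈ 8860 km.

8860 km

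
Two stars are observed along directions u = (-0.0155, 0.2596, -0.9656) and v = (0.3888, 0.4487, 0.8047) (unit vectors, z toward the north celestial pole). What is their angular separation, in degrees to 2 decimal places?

131.80°

u·v = -0.6666; |u| = 1.0000, |v| = 1.0000.
cos θ = (u·v)/(|u||v|) = -0.6665, so θ = 131.80°.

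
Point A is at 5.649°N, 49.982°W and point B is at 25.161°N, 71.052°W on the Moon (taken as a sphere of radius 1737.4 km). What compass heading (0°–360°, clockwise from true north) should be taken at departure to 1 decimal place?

Δλ = -21.070° = -0.3677 rad.
y = sin Δλ · cos φ₂ = (-0.3595)(0.9051) = -0.3254
x = cos φ₁ sin φ₂ − sin φ₁ cos φ₂ cos Δλ = (0.9951)(0.4252) − (0.0984)(0.9051)(0.9331) = 0.3400
θ = atan2(y, x) = -43.75°; adding 360° gives 316.3°.

316.3°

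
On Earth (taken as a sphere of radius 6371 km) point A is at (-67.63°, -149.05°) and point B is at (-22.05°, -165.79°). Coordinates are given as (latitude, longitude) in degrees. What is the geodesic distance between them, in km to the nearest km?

5200 km

Let φ₁ = -1.1804 rad, φ₂ = -0.3848 rad, and Δλ = -0.2922 rad.
Haversine: a = sin²(Δφ/2) + cos φ₁ cos φ₂ sin²(Δλ/2) = 0.1500 + (0.3806)(0.9269)(0.0212) = 0.15752.
Central angle c = 2·arcsin(√a) = 0.81624 rad.
Distance = R·c = 6371 × 0.8162 ≈ 5200 km.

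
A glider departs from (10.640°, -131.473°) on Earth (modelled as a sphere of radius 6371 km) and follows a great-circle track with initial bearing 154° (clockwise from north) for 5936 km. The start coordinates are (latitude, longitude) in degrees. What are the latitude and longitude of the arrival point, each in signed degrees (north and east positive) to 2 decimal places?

Angular distance δ = d/R = 5936/6371 = 0.93172 rad; initial bearing θ = 2.6878 rad.
sin φ₂ = sin φ₁ cos δ + cos φ₁ sin δ cos θ = (0.1846)(0.5965) + (0.9828)(0.8026)(-0.8988) = -0.5989, so φ₂ = -36.79°.
Δλ = atan2(sin θ sin δ cos φ₁, cos δ − sin φ₁ sin φ₂) = atan2(0.3458, 0.7070) = 26.063°.
λ₂ = -131.473° + 26.063° = -105.41°.

-36.79°, -105.41°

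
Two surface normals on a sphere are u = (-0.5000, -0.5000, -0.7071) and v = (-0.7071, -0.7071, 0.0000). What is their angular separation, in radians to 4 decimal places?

0.7854 rad

u·v = 0.7071; |u| = 1.0000, |v| = 1.0000.
cos θ = (u·v)/(|u||v|) = 0.7071, so θ = 0.7854 rad.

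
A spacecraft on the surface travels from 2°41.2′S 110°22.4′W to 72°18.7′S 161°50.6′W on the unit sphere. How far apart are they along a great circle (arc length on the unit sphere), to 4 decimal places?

In radians: φ₁ = -0.0469, φ₂ = -1.2621, Δλ = -51.470° = -0.8983 rad.
cos c = sin φ₁ sin φ₂ + cos φ₁ cos φ₂ cos Δλ = (-0.0469)(-0.9527) + (0.9989)(0.3038)(0.6229) = 0.23372,
so c = arccos(0.23372) = 1.33490 rad.
On the unit sphere the arc length equals the central angle: 1.3349.

1.3349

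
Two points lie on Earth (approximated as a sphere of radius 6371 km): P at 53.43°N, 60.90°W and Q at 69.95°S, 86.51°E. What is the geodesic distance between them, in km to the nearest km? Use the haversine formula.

17558 km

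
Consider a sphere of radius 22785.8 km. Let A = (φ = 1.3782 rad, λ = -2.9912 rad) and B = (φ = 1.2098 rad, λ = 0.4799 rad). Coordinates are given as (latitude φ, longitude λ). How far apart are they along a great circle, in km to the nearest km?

12456 km

In radians: φ₁ = 1.3782, φ₂ = 1.2098, Δλ = -161.121° = -2.8121 rad.
cos c = sin φ₁ sin φ₂ + cos φ₁ cos φ₂ cos Δλ = (0.9815)(0.9355) + (0.1914)(0.3532)(-0.9462) = 0.85428,
so c = arccos(0.85428) = 0.54664 rad.
Distance = R·c = 22785.8 × 0.5466 ≈ 12456 km.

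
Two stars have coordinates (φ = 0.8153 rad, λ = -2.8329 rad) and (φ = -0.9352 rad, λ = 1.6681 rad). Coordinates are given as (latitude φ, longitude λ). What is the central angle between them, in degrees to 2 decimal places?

132.16°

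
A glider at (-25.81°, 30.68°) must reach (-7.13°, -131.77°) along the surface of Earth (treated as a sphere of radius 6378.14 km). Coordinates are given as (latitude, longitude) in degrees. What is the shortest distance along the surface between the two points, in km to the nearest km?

15908 km

With latitudes φ₁ = -25.810°, φ₂ = -7.130° and longitude difference Δλ = -162.450°:
Haversine: a = sin²(Δφ/2) + cos φ₁ cos φ₂ sin²(Δλ/2) = 0.0263 + (0.9002)(0.9923)(0.9767) = 0.89883.
Central angle c = 2·arcsin(√a) = 2.49420 rad.
Distance = R·c = 6378.14 × 2.4942 ≈ 15908 km.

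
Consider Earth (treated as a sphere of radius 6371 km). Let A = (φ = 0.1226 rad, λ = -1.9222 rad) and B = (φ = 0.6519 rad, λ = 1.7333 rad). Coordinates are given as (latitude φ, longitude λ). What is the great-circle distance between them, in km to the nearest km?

14210 km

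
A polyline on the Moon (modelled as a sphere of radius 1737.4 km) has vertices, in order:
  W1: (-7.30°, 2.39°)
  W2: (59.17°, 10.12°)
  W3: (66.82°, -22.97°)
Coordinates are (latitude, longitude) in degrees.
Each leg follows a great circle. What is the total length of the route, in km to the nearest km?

2527 km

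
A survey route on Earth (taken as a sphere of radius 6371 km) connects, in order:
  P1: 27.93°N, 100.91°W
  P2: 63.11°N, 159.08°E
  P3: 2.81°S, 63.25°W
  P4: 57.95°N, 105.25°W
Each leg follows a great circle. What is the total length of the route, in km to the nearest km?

27930 km

Leg P1→P2: central angle 1.2150 rad, distance 7741.1 km.
Leg P2→P3: central angle 1.9581 rad, distance 12475.0 km.
Leg P3→P4: central angle 1.2107 rad, distance 7713.6 km.
Total: 7741.1 + 12475.0 + 7713.6 ≈ 27930 km.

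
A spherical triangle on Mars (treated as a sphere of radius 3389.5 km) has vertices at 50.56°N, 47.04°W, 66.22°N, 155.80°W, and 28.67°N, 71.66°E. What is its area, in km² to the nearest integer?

Side lengths (central angles): a = 1.3696, b = 1.4678, c = 0.8965 rad; semiperimeter s = 1.8669.
By l'Huilier's theorem, tan(E/4) = √[tan(s/2) tan((s−a)/2) tan((s−b)/2) tan((s−c)/2)], giving spherical excess E = 0.7559 rad.
Area = E·R² = 0.7559 × (3389.5)² ≈ 8684116 km².

8684116 km²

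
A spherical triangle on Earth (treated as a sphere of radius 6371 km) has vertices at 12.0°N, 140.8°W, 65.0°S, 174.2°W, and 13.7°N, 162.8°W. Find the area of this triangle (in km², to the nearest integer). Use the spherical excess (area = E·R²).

12729196 km²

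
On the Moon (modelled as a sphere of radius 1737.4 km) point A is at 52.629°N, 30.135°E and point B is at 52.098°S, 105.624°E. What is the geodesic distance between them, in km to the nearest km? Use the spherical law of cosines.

In radians: φ₁ = 0.9185, φ₂ = -0.9093, Δλ = 75.489° = 1.3175 rad.
cos c = sin φ₁ sin φ₂ + cos φ₁ cos φ₂ cos Δλ = (0.7947)(-0.7891) + (0.6070)(0.6143)(0.2506) = -0.53366,
so c = arccos(-0.53366) = 2.13371 rad.
Distance = R·c = 1737.4 × 2.1337 ≈ 3707 km.

3707 km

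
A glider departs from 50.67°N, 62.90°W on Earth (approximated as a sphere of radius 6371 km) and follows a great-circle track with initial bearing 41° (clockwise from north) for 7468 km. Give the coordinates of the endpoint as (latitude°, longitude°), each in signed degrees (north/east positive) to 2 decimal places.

47.82°, 52.88°

Angular distance δ = d/R = 7468/6371 = 1.17219 rad; initial bearing θ = 0.7156 rad.
sin φ₂ = sin φ₁ cos δ + cos φ₁ sin δ cos θ = (0.7735)(0.3881) + (0.6338)(0.9216)(0.7547) = 0.7411, so φ₂ = 47.82°.
Δλ = atan2(sin θ sin δ cos φ₁, cos δ − sin φ₁ sin φ₂) = atan2(0.3832, -0.1851) = 115.779°.
λ₂ = -62.900° + 115.779° = 52.88°.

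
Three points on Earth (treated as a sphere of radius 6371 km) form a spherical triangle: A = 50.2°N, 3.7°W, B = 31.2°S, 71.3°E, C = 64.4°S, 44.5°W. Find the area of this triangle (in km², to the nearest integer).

Side lengths (central angles): a = 1.2595, b = 2.0754, c = 1.8300 rad; semiperimeter s = 2.5824.
By l'Huilier's theorem, tan(E/4) = √[tan(s/2) tan((s−a)/2) tan((s−b)/2) tan((s−c)/2)], giving spherical excess E = 1.9395 rad.
Area = E·R² = 1.9395 × (6371)² ≈ 78721822 km².

78721822 km²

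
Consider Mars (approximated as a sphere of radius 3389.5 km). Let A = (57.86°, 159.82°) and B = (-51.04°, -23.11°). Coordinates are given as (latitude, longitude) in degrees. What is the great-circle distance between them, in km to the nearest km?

10233 km

With latitudes φ₁ = 57.860°, φ₂ = -51.040° and longitude difference Δλ = 177.070°:
cos c = sin φ₁ sin φ₂ + cos φ₁ cos φ₂ cos Δλ = (0.8468)(-0.7776) + (0.5320)(0.6288)(-0.9987) = -0.99249,
so c = arccos(-0.99249) = 3.01893 rad.
Distance = R·c = 3389.5 × 3.0189 ≈ 10233 km.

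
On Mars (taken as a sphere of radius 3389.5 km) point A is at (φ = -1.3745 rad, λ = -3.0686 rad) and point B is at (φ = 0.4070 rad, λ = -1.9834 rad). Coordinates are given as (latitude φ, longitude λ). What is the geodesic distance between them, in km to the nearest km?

In radians: φ₁ = -1.3745, φ₂ = 0.4070, Δλ = 62.177° = 1.0852 rad.
cos c = sin φ₁ sin φ₂ + cos φ₁ cos φ₂ cos Δλ = (-0.9808)(0.3959) + (0.1950)(0.9183)(0.4667) = -0.30466,
so c = arccos(-0.30466) = 1.88038 rad.
Distance = R·c = 3389.5 × 1.8804 ≈ 6374 km.

6374 km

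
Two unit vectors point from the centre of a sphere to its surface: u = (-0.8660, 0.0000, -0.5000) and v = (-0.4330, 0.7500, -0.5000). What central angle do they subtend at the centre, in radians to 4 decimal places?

0.8957 rad

u·v = 0.6250; |u| = 1.0000, |v| = 1.0000.
cos θ = (u·v)/(|u||v|) = 0.6250, so θ = 0.8957 rad.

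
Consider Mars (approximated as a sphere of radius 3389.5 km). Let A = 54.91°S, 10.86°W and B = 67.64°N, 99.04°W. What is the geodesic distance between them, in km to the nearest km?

8198 km

With latitudes φ₁ = -54.910°, φ₂ = 67.640° and longitude difference Δλ = -88.180°:
cos c = sin φ₁ sin φ₂ + cos φ₁ cos φ₂ cos Δλ = (-0.8183)(0.9248) + (0.5749)(0.3804)(0.0318) = -0.74978,
so c = arccos(-0.74978) = 2.41853 rad.
Distance = R·c = 3389.5 × 2.4185 ≈ 8198 km.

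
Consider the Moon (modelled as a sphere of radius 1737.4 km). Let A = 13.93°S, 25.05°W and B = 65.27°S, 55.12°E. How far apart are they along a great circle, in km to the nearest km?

2222 km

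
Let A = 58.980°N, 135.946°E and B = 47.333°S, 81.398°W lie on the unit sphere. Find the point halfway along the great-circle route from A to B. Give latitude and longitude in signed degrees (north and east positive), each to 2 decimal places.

The central angle between A and B is δ = 2.7088 rad.
With f = 0.5, the slerp weights are sin((1−f)δ)/sin δ = 2.3289 and sin(fδ)/sin δ = 2.3289.
Weighted sum of the unit vectors: (2.3289)·(-0.3704,0.3583,0.8570) + (2.3289)·(0.1014,-0.6701,-0.7353) = (-0.6265, -0.7261, 0.2834).
Converting back: φ = atan2(z, √(x²+y²)) = 16.46°, λ = atan2(y, x) = -130.79°.

16.46°, -130.79°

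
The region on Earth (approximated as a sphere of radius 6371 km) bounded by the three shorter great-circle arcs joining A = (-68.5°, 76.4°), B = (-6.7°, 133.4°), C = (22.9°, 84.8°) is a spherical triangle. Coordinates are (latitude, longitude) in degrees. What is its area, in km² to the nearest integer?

31938674 km²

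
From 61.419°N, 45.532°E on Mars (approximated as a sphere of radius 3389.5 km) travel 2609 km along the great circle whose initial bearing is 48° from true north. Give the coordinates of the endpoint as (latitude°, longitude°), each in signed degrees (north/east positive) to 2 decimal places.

Angular distance δ = d/R = 2609/3389.5 = 0.76973 rad; initial bearing θ = 0.8378 rad.
sin φ₂ = sin φ₁ cos δ + cos φ₁ sin δ cos θ = (0.8781)(0.7181) + (0.4784)(0.6959)(0.6691) = 0.8534, so φ₂ = 58.58°.
Δλ = atan2(sin θ sin δ cos φ₁, cos δ − sin φ₁ sin φ₂) = atan2(0.2474, -0.0313) = 97.206°.
λ₂ = 45.532° + 97.206° = 142.74°.

58.58°, 142.74°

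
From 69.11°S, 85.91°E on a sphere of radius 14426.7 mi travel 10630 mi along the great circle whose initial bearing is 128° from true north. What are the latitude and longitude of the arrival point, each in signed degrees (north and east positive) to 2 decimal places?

Angular distance δ = d/R = 10630/14426.7 = 0.73683 rad; initial bearing θ = 2.2340 rad.
sin φ₂ = sin φ₁ cos δ + cos φ₁ sin δ cos θ = (-0.9343)(0.7406) + (0.3566)(0.6719)(-0.6157) = -0.8394, so φ₂ = -57.08°.
Δλ = atan2(sin θ sin δ cos φ₁, cos δ − sin φ₁ sin φ₂) = atan2(0.1888, -0.0437) = 103.018°.
λ₂ = 85.910° + 103.018° = 188.93° → -171.07° after wrapping to (−180°, 180°].

-57.08°, -171.07°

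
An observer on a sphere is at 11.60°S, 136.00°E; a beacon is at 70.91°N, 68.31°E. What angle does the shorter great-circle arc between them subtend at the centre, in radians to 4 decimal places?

1.6393 rad

In radians: φ₁ = -0.2025, φ₂ = 1.2376, Δλ = -67.690° = -1.1814 rad.
Haversine: a = sin²(Δφ/2) + cos φ₁ cos φ₂ sin²(Δλ/2) = 0.4348 + (0.9796)(0.3271)(0.3102) = 0.53420.
Central angle c = 2·arcsin(√a) = 1.63925 rad.
So the angular separation is 1.6393 rad.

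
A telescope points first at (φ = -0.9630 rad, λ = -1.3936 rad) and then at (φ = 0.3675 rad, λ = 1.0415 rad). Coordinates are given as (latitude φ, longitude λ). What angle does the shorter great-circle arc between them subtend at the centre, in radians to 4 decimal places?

2.3466 rad

In radians: φ₁ = -0.9630, φ₂ = 0.3675, Δλ = 139.521° = 2.4351 rad.
cos c = sin φ₁ sin φ₂ + cos φ₁ cos φ₂ cos Δλ = (-0.8209)(0.3593) + (0.5711)(0.9332)(-0.7606) = -0.70031,
so c = arccos(-0.70031) = 2.34663 rad.
So the angular separation is 2.3466 rad.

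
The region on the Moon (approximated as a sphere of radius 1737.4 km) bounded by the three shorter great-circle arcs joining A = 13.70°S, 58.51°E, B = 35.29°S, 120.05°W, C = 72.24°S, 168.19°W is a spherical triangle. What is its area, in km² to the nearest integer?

Side lengths (central angles): a = 0.7723, b = 1.5485, c = 2.2862 rad; semiperimeter s = 2.3035.
By l'Huilier's theorem, tan(E/4) = √[tan(s/2) tan((s−a)/2) tan((s−b)/2) tan((s−c)/2)], giving spherical excess E = 0.3429 rad.
Area = E·R² = 0.3429 × (1737.4)² ≈ 1035213 km².

1035213 km²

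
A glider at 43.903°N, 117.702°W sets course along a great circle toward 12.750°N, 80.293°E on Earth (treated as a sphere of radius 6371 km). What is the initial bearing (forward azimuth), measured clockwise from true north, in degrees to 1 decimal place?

Δλ = -162.005° = -2.8275 rad.
y = sin Δλ · cos φ₂ = (-0.3089)(0.9753) = -0.3013
x = cos φ₁ sin φ₂ − sin φ₁ cos φ₂ cos Δλ = (0.7205)(0.2207) − (0.6934)(0.9753)(-0.9511) = 0.8023
θ = atan2(y, x) = -20.59°; adding 360° gives 339.4°.

339.4°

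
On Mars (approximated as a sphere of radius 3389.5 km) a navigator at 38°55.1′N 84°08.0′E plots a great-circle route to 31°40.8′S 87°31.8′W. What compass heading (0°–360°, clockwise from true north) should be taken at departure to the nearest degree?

314°

Δλ = -171.663° = -2.9961 rad.
y = sin Δλ · cos φ₂ = (-0.1450)(0.8510) = -0.1234
x = cos φ₁ sin φ₂ − sin φ₁ cos φ₂ cos Δλ = (0.7780)(-0.5252) − (0.6282)(0.8510)(-0.9894) = 0.1203
θ = atan2(y, x) = -45.71°; adding 360° gives 314°.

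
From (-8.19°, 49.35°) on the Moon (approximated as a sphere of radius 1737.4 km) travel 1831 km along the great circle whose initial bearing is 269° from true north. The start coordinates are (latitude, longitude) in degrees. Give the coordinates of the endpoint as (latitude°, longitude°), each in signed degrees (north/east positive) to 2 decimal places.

-4.90°, -11.39°

Angular distance δ = d/R = 1831/1737.4 = 1.05387 rad; initial bearing θ = 4.6949 rad.
sin φ₂ = sin φ₁ cos δ + cos φ₁ sin δ cos θ = (-0.1425)(0.4942) + (0.9898)(0.8693)(-0.0175) = -0.0854, so φ₂ = -4.90°.
Δλ = atan2(sin θ sin δ cos φ₁, cos δ − sin φ₁ sin φ₂) = atan2(-0.8603, 0.4820) = -60.739°.
λ₂ = 49.350° − 60.739° = -11.39°.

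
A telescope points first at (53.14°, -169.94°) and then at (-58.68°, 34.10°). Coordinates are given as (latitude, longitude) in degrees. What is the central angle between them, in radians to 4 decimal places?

2.8891 rad

Let φ₁ = 0.9275 rad, φ₂ = -1.0242 rad, and Δλ = -2.7220 rad.
cos c = sin φ₁ sin φ₂ + cos φ₁ cos φ₂ cos Δλ = (0.8001)(-0.8543) + (0.5999)(0.5198)(-0.9133) = -0.96828,
so c = arccos(-0.96828) = 2.88906 rad.
So the angular separation is 2.8891 rad.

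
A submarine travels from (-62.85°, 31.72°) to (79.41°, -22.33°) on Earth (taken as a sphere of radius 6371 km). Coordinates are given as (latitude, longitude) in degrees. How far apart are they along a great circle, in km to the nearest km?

16193 km

With latitudes φ₁ = -62.850°, φ₂ = 79.410° and longitude difference Δλ = -54.050°:
cos c = sin φ₁ sin φ₂ + cos φ₁ cos φ₂ cos Δλ = (-0.8898)(0.9830) + (0.4563)(0.1838)(0.5871) = -0.82543,
so c = arccos(-0.82543) = 2.54175 rad.
Distance = R·c = 6371 × 2.5418 ≈ 16193 km.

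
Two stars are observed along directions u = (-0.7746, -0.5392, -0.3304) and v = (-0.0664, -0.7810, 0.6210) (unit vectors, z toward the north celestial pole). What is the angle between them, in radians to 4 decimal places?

u·v = 0.2674; |u| = 1.0000, |v| = 1.0000.
cos θ = (u·v)/(|u||v|) = 0.2674, so θ = 1.3001 rad.

1.3001 rad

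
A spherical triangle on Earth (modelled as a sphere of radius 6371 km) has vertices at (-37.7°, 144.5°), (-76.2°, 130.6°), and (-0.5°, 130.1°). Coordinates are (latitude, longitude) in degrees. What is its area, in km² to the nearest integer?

5491559 km²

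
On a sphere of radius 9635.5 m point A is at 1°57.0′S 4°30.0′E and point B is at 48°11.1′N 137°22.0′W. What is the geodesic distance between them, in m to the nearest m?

20741 m

With latitudes φ₁ = -1.950°, φ₂ = 48.185° and longitude difference Δλ = -141.867°:
Haversine: a = sin²(Δφ/2) + cos φ₁ cos φ₂ sin²(Δλ/2) = 0.1795 + (0.9994)(0.6667)(0.8933) = 0.77474.
Central angle c = 2·arcsin(√a) = 2.15255 rad.
Distance = R·c = 9635.5 × 2.1525 ≈ 20741 m.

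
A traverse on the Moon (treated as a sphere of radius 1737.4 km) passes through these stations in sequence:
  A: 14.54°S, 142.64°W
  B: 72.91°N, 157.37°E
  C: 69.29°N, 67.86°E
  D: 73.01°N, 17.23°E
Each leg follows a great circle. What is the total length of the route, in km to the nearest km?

Leg A→B: central angle 1.6686 rad, distance 2899.1 km.
Leg B→C: central angle 0.4624 rad, distance 803.4 km.
Leg C→D: central angle 0.2834 rad, distance 492.4 km.
Total: 2899.1 + 803.4 + 492.4 ≈ 4195 km.

4195 km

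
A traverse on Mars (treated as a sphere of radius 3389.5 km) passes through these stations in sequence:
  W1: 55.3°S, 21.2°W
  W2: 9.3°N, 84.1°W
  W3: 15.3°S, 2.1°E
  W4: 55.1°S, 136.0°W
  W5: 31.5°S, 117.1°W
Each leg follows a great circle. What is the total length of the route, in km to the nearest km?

17752 km

Leg W1→W2: central angle 1.4474 rad, distance 4906.0 km.
Leg W2→W3: central angle 1.5504 rad, distance 5254.9 km.
Leg W3→W4: central angle 1.7664 rad, distance 5987.2 km.
Leg W4→W5: central angle 0.4733 rad, distance 1604.3 km.
Total: 4906.0 + 5254.9 + 5987.2 + 1604.3 ≈ 17752 km.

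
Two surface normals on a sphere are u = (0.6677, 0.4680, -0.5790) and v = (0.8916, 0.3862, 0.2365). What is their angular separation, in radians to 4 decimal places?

0.8775 rad

u·v = 0.6391; |u| = 1.0000, |v| = 1.0000.
cos θ = (u·v)/(|u||v|) = 0.6391, so θ = 0.8775 rad.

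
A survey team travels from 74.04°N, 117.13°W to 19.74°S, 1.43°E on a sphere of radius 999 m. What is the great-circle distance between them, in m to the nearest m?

Let φ₁ = 1.2922 rad, φ₂ = -0.3445 rad, and Δλ = 2.0693 rad.
Haversine: a = sin²(Δφ/2) + cos φ₁ cos φ₂ sin²(Δλ/2) = 0.5330 + (0.2750)(0.9412)(0.7390) = 0.72423.
Central angle c = 2·arcsin(√a) = 2.03584 rad.
Distance = R·c = 999 × 2.0358 ≈ 2034 m.

2034 m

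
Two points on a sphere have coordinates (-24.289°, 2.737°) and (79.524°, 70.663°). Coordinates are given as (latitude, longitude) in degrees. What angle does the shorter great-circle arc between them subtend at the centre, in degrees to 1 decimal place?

110.0°

In radians: φ₁ = -0.4239, φ₂ = 1.3880, Δλ = 67.926° = 1.1855 rad.
cos c = sin φ₁ sin φ₂ + cos φ₁ cos φ₂ cos Δλ = (-0.4113)(0.9833) + (0.9115)(0.1818)(0.3758) = -0.34220,
so c = arccos(-0.34220) = 1.92005 rad.
So the angular separation is 110.0°.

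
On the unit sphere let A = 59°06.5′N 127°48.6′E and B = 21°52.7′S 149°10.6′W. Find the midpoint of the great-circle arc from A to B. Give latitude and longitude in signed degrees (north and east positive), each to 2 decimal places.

23.55°, -176.40°

The central angle between A and B is δ = 1.8357 rad.
With f = 0.5, the slerp weights are sin((1−f)δ)/sin δ = 0.8230 and sin(fδ)/sin δ = 0.8230.
Weighted sum of the unit vectors: (0.8230)·(-0.3147,0.4056,0.8581) + (0.8230)·(-0.7969,-0.4755,-0.3726) = (-0.9149, -0.0575, 0.3996).
Converting back: φ = atan2(z, √(x²+y²)) = 23.55°, λ = atan2(y, x) = -176.40°.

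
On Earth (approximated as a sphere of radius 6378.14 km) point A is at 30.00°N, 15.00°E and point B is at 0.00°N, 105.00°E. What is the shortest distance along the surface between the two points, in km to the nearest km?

In radians: φ₁ = 0.5236, φ₂ = 0.0000, Δλ = 90.000° = 1.5708 rad.
cos c = sin φ₁ sin φ₂ + cos φ₁ cos φ₂ cos Δλ = (0.5000)(0.0000) + (0.8660)(1.0000)(0.0000) = -0.00000,
so c = arccos(-0.00000) = 1.57080 rad.
Distance = R·c = 6378.14 × 1.5708 ≈ 10019 km.

10019 km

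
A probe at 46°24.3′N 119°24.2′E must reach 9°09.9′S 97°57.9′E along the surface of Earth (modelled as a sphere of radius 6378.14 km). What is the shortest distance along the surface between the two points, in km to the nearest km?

6544 km

Let φ₁ = 0.8099 rad, φ₂ = -0.1600 rad, and Δλ = -0.3742 rad.
Haversine: a = sin²(Δφ/2) + cos φ₁ cos φ₂ sin²(Δλ/2) = 0.2173 + (0.6896)(0.9872)(0.0346) = 0.24085.
Central angle c = 2·arcsin(√a) = 1.02594 rad.
Distance = R·c = 6378.14 × 1.0259 ≈ 6544 km.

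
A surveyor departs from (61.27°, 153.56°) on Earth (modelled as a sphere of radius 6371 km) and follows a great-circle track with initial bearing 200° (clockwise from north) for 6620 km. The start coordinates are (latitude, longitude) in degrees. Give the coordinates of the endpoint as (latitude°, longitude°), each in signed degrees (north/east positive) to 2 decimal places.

3.17°, 136.39°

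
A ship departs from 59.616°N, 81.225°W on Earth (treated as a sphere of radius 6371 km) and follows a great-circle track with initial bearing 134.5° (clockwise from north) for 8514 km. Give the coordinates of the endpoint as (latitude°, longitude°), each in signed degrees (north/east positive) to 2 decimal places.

Angular distance δ = d/R = 8514/6371 = 1.33637 rad; initial bearing θ = 2.3475 rad.
sin φ₂ = sin φ₁ cos δ + cos φ₁ sin δ cos θ = (0.8627)(0.2323) + (0.5058)(0.9726)(-0.7009) = -0.1444, so φ₂ = -8.30°.
Δλ = atan2(sin θ sin δ cos φ₁, cos δ − sin φ₁ sin φ₂) = atan2(0.3509, 0.3569) = 44.515°.
λ₂ = -81.225° + 44.515° = -36.71°.

-8.30°, -36.71°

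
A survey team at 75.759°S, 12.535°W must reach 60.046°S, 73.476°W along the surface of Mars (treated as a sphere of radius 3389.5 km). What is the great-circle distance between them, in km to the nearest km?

1533 km

Let φ₁ = -1.3222 rad, φ₂ = -1.0480 rad, and Δλ = -1.0636 rad.
cos c = sin φ₁ sin φ₂ + cos φ₁ cos φ₂ cos Δλ = (-0.9693)(-0.8664) + (0.2460)(0.4993)(0.4857) = 0.89946,
so c = arccos(0.89946) = 0.45226 rad.
Distance = R·c = 3389.5 × 0.4523 ≈ 1533 km.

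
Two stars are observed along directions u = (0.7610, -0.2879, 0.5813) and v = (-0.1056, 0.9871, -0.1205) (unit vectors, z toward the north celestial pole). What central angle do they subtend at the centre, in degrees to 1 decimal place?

u·v = -0.4346; |u| = 1.0000, |v| = 1.0000.
cos θ = (u·v)/(|u||v|) = -0.4346, so θ = 115.8°.

115.8°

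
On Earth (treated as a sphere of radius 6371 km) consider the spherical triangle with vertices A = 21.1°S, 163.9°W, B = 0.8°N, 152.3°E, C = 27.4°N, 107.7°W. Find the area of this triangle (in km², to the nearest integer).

26771846 km²

Side lengths (central angles): a = 1.7191, b = 1.2712, c = 0.8389 rad; semiperimeter s = 1.9146.
By l'Huilier's theorem, tan(E/4) = √[tan(s/2) tan((s−a)/2) tan((s−b)/2) tan((s−c)/2)], giving spherical excess E = 0.6596 rad.
Area = E·R² = 0.6596 × (6371)² ≈ 26771846 km².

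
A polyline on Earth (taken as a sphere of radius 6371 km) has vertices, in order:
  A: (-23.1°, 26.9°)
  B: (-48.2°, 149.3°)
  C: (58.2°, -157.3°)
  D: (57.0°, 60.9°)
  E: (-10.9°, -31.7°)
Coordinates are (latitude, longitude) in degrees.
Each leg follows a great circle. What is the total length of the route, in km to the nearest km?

Leg A→B: central angle 1.6068 rad, distance 10237.2 km.
Leg B→C: central angle 2.0088 rad, distance 12798.3 km.
Leg C→D: central angle 1.0619 rad, distance 6765.2 km.
Leg D→E: central angle 1.7547 rad, distance 11179.1 km.
Total: 10237.2 + 12798.3 + 6765.2 + 11179.1 ≈ 40980 km.

40980 km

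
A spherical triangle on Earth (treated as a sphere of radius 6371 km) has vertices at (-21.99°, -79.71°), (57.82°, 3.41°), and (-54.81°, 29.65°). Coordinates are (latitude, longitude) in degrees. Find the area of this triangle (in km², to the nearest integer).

88731946 km²

Side lengths (central angles): a = 2.0003, b = 1.4416, c = 1.8315 rad; semiperimeter s = 2.6367.
By l'Huilier's theorem, tan(E/4) = √[tan(s/2) tan((s−a)/2) tan((s−b)/2) tan((s−c)/2)], giving spherical excess E = 2.1861 rad.
Area = E·R² = 2.1861 × (6371)² ≈ 88731946 km².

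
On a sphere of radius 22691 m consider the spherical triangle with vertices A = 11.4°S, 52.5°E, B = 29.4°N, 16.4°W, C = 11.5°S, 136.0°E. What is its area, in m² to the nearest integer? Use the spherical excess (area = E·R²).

Side lengths (central angles): a = 2.5953, b = 1.4221, c = 1.3588 rad; semiperimeter s = 2.6881.
By l'Huilier's theorem, tan(E/4) = √[tan(s/2) tan((s−a)/2) tan((s−b)/2) tan((s−c)/2)], giving spherical excess E = 1.3116 rad.
Area = E·R² = 1.3116 × (22691)² ≈ 675302001 m².

675302001 m²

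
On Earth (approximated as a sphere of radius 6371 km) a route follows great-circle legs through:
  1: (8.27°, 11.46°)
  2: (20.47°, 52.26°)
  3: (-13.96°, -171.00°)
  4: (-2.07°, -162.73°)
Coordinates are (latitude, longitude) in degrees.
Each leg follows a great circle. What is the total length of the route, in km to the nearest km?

Leg 1→2: central angle 0.7195 rad, distance 4584.1 km.
Leg 2→3: central angle 2.4136 rad, distance 15376.8 km.
Leg 3→4: central angle 0.2518 rad, distance 1604.4 km.
Total: 4584.1 + 15376.8 + 1604.4 ≈ 21565 km.

21565 km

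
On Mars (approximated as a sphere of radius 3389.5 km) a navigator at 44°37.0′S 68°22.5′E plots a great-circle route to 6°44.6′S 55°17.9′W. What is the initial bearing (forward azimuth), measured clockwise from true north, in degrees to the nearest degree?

Δλ = -123.673° = -2.1585 rad.
y = sin Δλ · cos φ₂ = (-0.8322)(0.9931) = -0.8265
x = cos φ₁ sin φ₂ − sin φ₁ cos φ₂ cos Δλ = (0.7118)(-0.1174) − (-0.7024)(0.9931)(-0.5545) = -0.4703
θ = atan2(y, x) = -119.64°; adding 360° gives 240°.

240°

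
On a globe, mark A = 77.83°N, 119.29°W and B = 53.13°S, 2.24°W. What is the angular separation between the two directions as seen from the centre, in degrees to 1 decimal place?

With latitudes φ₁ = 77.830°, φ₂ = -53.130° and longitude difference Δλ = 117.050°:
Haversine: a = sin²(Δφ/2) + cos φ₁ cos φ₂ sin²(Δλ/2) = 0.8278 + (0.2108)(0.6000)(0.7274) = 0.91977.
Central angle c = 2·arcsin(√a) = 2.56724 rad.
So the angular separation is 147.1°.

147.1°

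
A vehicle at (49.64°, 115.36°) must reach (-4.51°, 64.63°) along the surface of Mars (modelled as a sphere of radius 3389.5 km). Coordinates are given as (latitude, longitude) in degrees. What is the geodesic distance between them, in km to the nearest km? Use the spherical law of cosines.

Let φ₁ = 0.8664 rad, φ₂ = -0.0787 rad, and Δλ = -0.8854 rad.
cos c = sin φ₁ sin φ₂ + cos φ₁ cos φ₂ cos Δλ = (0.7620)(-0.0786) + (0.6476)(0.9969)(0.6330) = 0.34872,
so c = arccos(0.34872) = 1.21459 rad.
Distance = R·c = 3389.5 × 1.2146 ≈ 4117 km.

4117 km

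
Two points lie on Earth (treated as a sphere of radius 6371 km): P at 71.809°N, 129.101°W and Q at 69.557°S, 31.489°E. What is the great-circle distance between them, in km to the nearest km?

19262 km

Let φ₁ = 1.2533 rad, φ₂ = -1.2140 rad, and Δλ = 2.8028 rad.
cos c = sin φ₁ sin φ₂ + cos φ₁ cos φ₂ cos Δλ = (0.9500)(-0.9370) + (0.3122)(0.3493)(-0.9432) = -0.99303,
so c = arccos(-0.99303) = 3.02346 rad.
Distance = R·c = 6371 × 3.0235 ≈ 19262 km.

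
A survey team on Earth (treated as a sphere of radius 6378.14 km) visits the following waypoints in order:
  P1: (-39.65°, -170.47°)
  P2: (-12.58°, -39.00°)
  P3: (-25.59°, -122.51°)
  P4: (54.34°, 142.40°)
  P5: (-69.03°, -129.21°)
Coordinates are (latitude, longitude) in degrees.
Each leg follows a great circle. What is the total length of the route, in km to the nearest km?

Leg P1→P2: central angle 1.9376 rad, distance 12358.5 km.
Leg P2→P3: central angle 1.3760 rad, distance 8776.3 km.
Leg P3→P4: central angle 1.9797 rad, distance 12626.7 km.
Leg P4→P5: central angle 2.4231 rad, distance 15455.0 km.
Total: 12358.5 + 8776.3 + 12626.7 + 15455.0 ≈ 49217 km.

49217 km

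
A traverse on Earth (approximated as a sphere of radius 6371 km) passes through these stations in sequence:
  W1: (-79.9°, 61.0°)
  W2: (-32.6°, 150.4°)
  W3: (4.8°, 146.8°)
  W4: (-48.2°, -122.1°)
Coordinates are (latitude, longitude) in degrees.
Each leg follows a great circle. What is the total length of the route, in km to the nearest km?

21097 km

Leg W1→W2: central angle 1.0099 rad, distance 6433.9 km.
Leg W2→W3: central angle 0.6555 rad, distance 4176.0 km.
Leg W3→W4: central angle 1.6460 rad, distance 10486.7 km.
Total: 6433.9 + 4176.0 + 10486.7 ≈ 21097 km.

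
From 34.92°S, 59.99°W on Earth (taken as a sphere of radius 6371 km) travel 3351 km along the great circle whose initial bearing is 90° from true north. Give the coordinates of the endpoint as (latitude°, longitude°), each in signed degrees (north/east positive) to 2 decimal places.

-29.67°, -24.69°

Angular distance δ = d/R = 3351/6371 = 0.52598 rad; initial bearing θ = 1.5708 rad.
sin φ₂ = sin φ₁ cos δ + cos φ₁ sin δ cos θ = (-0.5724)(0.8648) + (0.8200)(0.5021)(0.0000) = -0.4951, so φ₂ = -29.67°.
Δλ = atan2(sin θ sin δ cos φ₁, cos δ − sin φ₁ sin φ₂) = atan2(0.4117, 0.5814) = 35.298°.
λ₂ = -59.990° + 35.298° = -24.69°.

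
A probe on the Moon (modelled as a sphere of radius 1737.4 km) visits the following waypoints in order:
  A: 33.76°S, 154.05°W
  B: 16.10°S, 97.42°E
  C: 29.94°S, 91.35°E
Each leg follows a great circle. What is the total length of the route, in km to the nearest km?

3355 km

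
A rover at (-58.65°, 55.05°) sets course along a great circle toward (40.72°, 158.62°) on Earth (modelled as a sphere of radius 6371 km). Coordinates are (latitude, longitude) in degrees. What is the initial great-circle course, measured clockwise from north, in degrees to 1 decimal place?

Δλ = 103.570° = 1.8076 rad.
y = sin Δλ · cos φ₂ = (0.9721)(0.7579) = 0.7367
x = cos φ₁ sin φ₂ − sin φ₁ cos φ₂ cos Δλ = (0.5203)(0.6524) − (-0.8540)(0.7579)(-0.2346) = 0.1875
θ = atan2(y, x) = 75.72°, so the bearing is 75.7°.

75.7°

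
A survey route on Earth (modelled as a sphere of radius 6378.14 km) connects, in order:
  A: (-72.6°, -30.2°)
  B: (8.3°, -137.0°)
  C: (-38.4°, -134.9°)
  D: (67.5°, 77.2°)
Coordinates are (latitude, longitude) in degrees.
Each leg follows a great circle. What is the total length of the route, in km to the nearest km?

Leg A→B: central angle 1.7960 rad, distance 11455.0 km.
Leg B→C: central angle 0.8158 rad, distance 5203.2 km.
Leg C→D: central angle 2.5462 rad, distance 16240.0 km.
Total: 11455.0 + 5203.2 + 16240.0 ≈ 32898 km.

32898 km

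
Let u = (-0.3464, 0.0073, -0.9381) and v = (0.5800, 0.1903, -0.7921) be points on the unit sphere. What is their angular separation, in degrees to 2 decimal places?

u·v = 0.5435; |u| = 1.0000, |v| = 1.0000.
cos θ = (u·v)/(|u||v|) = 0.5435, so θ = 57.08°.

57.08°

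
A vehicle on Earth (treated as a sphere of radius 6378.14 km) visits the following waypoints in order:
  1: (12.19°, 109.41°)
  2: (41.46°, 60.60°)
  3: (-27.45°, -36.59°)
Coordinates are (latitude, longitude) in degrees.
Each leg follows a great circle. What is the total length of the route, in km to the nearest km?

Leg 1→2: central angle 0.8992 rad, distance 5735.4 km.
Leg 2→3: central angle 1.9697 rad, distance 12563.3 km.
Total: 5735.4 + 12563.3 ≈ 18299 km.

18299 km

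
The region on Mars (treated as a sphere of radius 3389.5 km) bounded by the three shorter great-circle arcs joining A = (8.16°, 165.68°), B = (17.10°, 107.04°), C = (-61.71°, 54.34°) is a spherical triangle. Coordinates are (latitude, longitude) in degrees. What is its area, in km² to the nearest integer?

12901031 km²

Side lengths (central angles): a = 1.5552, b = 1.8710, c = 1.0073 rad; semiperimeter s = 2.2168.
By l'Huilier's theorem, tan(E/4) = √[tan(s/2) tan((s−a)/2) tan((s−b)/2) tan((s−c)/2)], giving spherical excess E = 1.1229 rad.
Area = E·R² = 1.1229 × (3389.5)² ≈ 12901031 km².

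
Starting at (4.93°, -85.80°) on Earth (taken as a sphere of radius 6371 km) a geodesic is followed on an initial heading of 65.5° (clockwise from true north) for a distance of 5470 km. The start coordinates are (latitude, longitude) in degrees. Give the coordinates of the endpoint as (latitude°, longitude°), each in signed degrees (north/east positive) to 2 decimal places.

Angular distance δ = d/R = 5470/6371 = 0.85858 rad; initial bearing θ = 1.1432 rad.
sin φ₂ = sin φ₁ cos δ + cos φ₁ sin δ cos θ = (0.0859)(0.6535) + (0.9963)(0.7569)(0.4147) = 0.3689, so φ₂ = 21.65°.
Δλ = atan2(sin θ sin δ cos φ₁, cos δ − sin φ₁ sin φ₂) = atan2(0.6862, 0.6218) = 47.819°.
λ₂ = -85.800° + 47.819° = -37.98°.

21.65°, -37.98°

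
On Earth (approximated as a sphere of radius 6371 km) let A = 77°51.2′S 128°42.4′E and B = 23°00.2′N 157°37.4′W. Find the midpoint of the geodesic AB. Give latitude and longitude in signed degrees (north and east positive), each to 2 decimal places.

-30.40°, -169.27°

The central angle between A and B is δ = 1.9045 rad.
With f = 0.5, the slerp weights are sin((1−f)δ)/sin δ = 0.8623 and sin(fδ)/sin δ = 0.8623.
Weighted sum of the unit vectors: (0.8623)·(-0.1316,0.1642,-0.9776) + (0.8623)·(-0.8512,-0.3504,0.3908) = (-0.8474, -0.1606, -0.5060).
Converting back: φ = atan2(z, √(x²+y²)) = -30.40°, λ = atan2(y, x) = -169.27°.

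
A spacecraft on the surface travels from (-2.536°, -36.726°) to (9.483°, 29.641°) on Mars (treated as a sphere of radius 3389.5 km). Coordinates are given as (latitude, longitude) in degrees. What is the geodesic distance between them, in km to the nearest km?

3975 km

Let φ₁ = -0.0443 rad, φ₂ = 0.1655 rad, and Δλ = 1.1583 rad.
cos c = sin φ₁ sin φ₂ + cos φ₁ cos φ₂ cos Δλ = (-0.0442)(0.1648) + (0.9990)(0.9863)(0.4009) = 0.38772,
so c = arccos(0.38772) = 1.17264 rad.
Distance = R·c = 3389.5 × 1.1726 ≈ 3975 km.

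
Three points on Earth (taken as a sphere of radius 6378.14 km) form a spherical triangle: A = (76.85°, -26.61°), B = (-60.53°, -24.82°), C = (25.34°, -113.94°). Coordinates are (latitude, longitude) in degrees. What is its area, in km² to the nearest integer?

Side lengths (central angles): a = 1.9453, b = 1.1303, c = 2.3978 rad; semiperimeter s = 2.7367.
By l'Huilier's theorem, tan(E/4) = √[tan(s/2) tan((s−a)/2) tan((s−b)/2) tan((s−c)/2)], giving spherical excess E = 2.1638 rad.
Area = E·R² = 2.1638 × (6378.14)² ≈ 88023328 km².

88023328 km²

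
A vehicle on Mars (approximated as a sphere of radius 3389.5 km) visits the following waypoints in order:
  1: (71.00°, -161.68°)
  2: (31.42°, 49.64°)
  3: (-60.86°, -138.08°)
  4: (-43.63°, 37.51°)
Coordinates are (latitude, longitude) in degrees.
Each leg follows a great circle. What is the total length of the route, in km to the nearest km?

Leg 1→2: central angle 1.3124 rad, distance 4448.3 km.
Leg 2→3: central angle 2.6202 rad, distance 8881.0 km.
Leg 3→4: central angle 1.3168 rad, distance 4463.4 km.
Total: 4448.3 + 8881.0 + 4463.4 ≈ 17793 km.

17793 km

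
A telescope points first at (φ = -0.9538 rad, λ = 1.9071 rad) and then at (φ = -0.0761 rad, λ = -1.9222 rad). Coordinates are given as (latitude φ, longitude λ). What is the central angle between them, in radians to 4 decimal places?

1.9647 rad

Let φ₁ = -0.9538 rad, φ₂ = -0.0761 rad, and Δλ = 2.4539 rad.
cos c = sin φ₁ sin φ₂ + cos φ₁ cos φ₂ cos Δλ = (-0.8156)(-0.0760) + (0.5786)(0.9971)(-0.7727) = -0.38377,
so c = arccos(-0.38377) = 1.96468 rad.
So the angular separation is 1.9647 rad.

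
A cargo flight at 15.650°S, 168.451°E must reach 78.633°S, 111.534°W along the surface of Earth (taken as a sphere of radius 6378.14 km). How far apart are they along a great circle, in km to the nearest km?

8093 km

Let φ₁ = -0.2731 rad, φ₂ = -1.3724 rad, and Δλ = 1.3965 rad.
cos c = sin φ₁ sin φ₂ + cos φ₁ cos φ₂ cos Δλ = (-0.2698)(-0.9804) + (0.9629)(0.1971)(0.1734) = 0.29738,
so c = arccos(0.29738) = 1.26885 rad.
Distance = R·c = 6378.14 × 1.2689 ≈ 8093 km.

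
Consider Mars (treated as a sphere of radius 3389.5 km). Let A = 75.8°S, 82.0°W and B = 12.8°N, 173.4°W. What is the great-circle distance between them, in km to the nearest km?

Let φ₁ = -1.3230 rad, φ₂ = 0.2234 rad, and Δλ = -1.5952 rad.
cos c = sin φ₁ sin φ₂ + cos φ₁ cos φ₂ cos Δλ = (-0.9694)(0.2215) + (0.2453)(0.9751)(-0.0244) = -0.22062,
so c = arccos(-0.22062) = 1.79325 rad.
Distance = R·c = 3389.5 × 1.7933 ≈ 6078 km.

6078 km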